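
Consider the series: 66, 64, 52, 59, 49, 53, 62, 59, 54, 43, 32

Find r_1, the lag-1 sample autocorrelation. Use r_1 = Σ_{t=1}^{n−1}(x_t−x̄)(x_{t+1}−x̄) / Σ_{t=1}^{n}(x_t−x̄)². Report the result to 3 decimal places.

0.347

Mean x̄ = (66 + 64 + 52 + 59 + 49 + 53 + 62 + 59 + 54 + 43 + 32)/11 = 53.9091
Numerator Σ_{t=1}^{10}(x_t−x̄)(x_{t+1}−x̄) = 344.8099
Denominator Σ(x_t−x̄)² = 992.9091
r_1 = 344.8099 / 992.9091 = 0.347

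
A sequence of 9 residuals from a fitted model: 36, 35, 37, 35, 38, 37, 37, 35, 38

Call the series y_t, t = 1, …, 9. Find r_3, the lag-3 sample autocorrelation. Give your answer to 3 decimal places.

Mean ȳ = (36 + 35 + 37 + 35 + 38 + 37 + 37 + 35 + 38)/9 = 36.4444
Σ(y_t−ȳ)(y_{t+3}−ȳ) = (0.6420) + (-2.2469) + (0.3086) + (-0.8025) + (-2.2469) + (0.8642) = -3.4815
Denominator Σ(y_t−ȳ)² = 12.2222
r_3 = -3.4815 / 12.2222 = -0.285

-0.285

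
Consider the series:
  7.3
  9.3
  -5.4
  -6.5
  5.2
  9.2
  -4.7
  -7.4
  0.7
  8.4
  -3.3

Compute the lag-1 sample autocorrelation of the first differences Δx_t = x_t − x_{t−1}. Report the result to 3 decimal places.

-0.059

First differences Δx: 2.0, -14.7, -1.1, 11.7, 4.0, -13.9, -2.7, 8.1, 7.7, -11.7
Mean of differences = -1.0600
Numerator Σ(Δx_t−Δx̄)(Δx_{t+1}−Δx̄) = -49.0376
Denominator Σ(Δx_t−Δx̄)² = 825.2440
r_1(Δx) = -49.0376 / 825.2440 = -0.059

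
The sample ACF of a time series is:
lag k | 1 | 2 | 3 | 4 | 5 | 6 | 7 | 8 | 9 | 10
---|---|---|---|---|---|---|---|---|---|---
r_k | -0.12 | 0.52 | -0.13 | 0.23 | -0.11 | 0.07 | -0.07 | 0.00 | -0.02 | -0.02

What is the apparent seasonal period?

2

The largest autocorrelation is r_2 = 0.52, with a weaker echo at lag 4 (0.23); the remaining lags stay at or below 0.07.
The dominant spike at lag 2 indicates a seasonal period of 2.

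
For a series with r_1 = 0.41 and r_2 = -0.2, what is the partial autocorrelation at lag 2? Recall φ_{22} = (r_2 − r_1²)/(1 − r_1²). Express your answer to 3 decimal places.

-0.442

φ_{22} = (r_2 − r_1²) / (1 − r_1²)
r_1² = (0.41)² = 0.1681
Numerator = -0.2 − 0.1681 = -0.3681; denominator = 1 − 0.1681 = 0.8319
φ_{22} = -0.3681 / 0.8319 = -0.442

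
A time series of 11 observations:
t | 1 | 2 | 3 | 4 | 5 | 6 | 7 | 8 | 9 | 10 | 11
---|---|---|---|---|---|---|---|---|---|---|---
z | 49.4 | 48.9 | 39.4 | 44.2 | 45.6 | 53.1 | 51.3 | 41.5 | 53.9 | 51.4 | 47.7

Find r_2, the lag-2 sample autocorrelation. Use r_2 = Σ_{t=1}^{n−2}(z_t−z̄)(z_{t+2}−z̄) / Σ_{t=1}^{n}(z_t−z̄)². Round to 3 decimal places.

-0.273

Mean z̄ = (49.4 + 48.9 + 39.4 + 44.2 + 45.6 + 53.1 + 51.3 + 41.5 + 53.9 + 51.4 + 47.7)/11 = 47.8545
Numerator Σ_{t=1}^{9}(z_t−z̄)(z_{t+2}−z̄) = -60.7305
Denominator Σ(z_t−z̄)² = 222.3073
r_2 = -60.7305 / 222.3073 = -0.273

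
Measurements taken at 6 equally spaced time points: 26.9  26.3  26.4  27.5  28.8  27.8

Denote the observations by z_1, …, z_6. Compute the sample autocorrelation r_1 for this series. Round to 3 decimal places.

Mean z̄ = (26.9 + 26.3 + 26.4 + 27.5 + 28.8 + 27.8)/6 = 27.2833
Deviations from mean: -0.3833, -0.9833, -0.8833, 0.2167, 1.5167, 0.5167
Numerator Σ_{t=1}^{5}(z_t−z̄)(z_{t+1}−z̄) = 2.1664
Denominator Σ(z_t−z̄)² = 4.5083
r_1 = 2.1664 / 4.5083 = 0.481

0.481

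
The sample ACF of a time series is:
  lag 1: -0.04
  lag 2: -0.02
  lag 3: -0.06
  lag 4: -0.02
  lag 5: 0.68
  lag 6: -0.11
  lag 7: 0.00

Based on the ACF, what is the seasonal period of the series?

5

The largest autocorrelation is r_5 = 0.68; the remaining lags stay at or below 0.00.
The dominant spike at lag 5 indicates a seasonal period of 5.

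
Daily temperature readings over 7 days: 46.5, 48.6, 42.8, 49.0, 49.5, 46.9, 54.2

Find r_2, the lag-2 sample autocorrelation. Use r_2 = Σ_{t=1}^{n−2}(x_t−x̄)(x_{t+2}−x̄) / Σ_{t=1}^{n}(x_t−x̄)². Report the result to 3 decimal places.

Mean x̄ = (46.5 + 48.6 + 42.8 + 49.0 + 49.5 + 46.9 + 54.2)/7 = 48.2143
Numerator Σ_{t=1}^{5}(x_t−x̄)(x_{t+2}−x̄) = 9.2867
Denominator Σ(x_t−x̄)² = 72.2286
r_2 = 9.2867 / 72.2286 = 0.129

0.129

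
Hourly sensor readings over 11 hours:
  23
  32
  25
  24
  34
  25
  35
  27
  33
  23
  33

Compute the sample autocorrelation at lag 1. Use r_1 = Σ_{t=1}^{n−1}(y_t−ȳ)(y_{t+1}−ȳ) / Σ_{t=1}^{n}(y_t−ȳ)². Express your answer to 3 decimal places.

-0.638

Mean ȳ = (23 + 32 + 25 + 24 + 34 + 25 + 35 + 27 + 33 + 23 + 33)/11 = 28.5455
Numerator Σ_{t=1}^{10}(y_t−ȳ)(y_{t+1}−ȳ) = -148.5702
Denominator Σ(y_t−ȳ)² = 232.7273
r_1 = -148.5702 / 232.7273 = -0.638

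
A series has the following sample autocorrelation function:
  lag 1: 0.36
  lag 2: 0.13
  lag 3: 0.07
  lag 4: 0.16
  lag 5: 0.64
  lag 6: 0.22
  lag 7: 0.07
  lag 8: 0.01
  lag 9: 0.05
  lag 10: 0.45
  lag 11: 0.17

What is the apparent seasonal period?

The largest autocorrelation is r_5 = 0.64, with a weaker echo at lag 10 (0.45); the remaining lags stay at or below 0.36. The elevated value at lag 1 (0.36), dropping to 0.13 at lag 2, reflects decaying short-term dependence rather than seasonality.
The dominant spike at lag 5 indicates a seasonal period of 5.

5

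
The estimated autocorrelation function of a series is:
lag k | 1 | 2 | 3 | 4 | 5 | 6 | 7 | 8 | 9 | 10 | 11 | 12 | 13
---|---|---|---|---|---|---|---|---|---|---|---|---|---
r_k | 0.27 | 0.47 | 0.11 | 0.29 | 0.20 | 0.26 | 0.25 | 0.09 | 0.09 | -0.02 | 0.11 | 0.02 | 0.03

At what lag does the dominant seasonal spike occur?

The largest autocorrelation is r_2 = 0.47, with a weaker echo at lag 4 (0.29); the remaining lags stay at or below 0.27.
The dominant spike at lag 2 indicates a seasonal period of 2.

2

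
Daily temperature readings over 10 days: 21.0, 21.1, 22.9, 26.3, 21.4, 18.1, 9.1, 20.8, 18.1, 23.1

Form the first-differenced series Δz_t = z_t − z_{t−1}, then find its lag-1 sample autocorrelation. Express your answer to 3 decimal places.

First differences Δz: 0.1, 1.8, 3.4, -4.9, -3.3, -9.0, 11.7, -2.7, 5.0
Mean of differences = 0.2333
Numerator Σ(Δz_t−Δz̄)(Δz_{t+1}−Δz̄) = -114.2344
Denominator Σ(Δz_t−Δz̄)² = 299.4000
r_1(Δz) = -114.2344 / 299.4000 = -0.382

-0.382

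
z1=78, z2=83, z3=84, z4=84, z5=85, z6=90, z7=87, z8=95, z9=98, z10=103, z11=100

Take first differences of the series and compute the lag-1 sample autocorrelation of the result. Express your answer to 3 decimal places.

-0.450

First differences Δz: 5, 1, 0, 1, 5, -3, 8, 3, 5, -3
Mean of differences = 2.2000
Numerator Σ(Δz_t−Δz̄)(Δz_{t+1}−Δz̄) = -53.8400
Denominator Σ(Δz_t−Δz̄)² = 119.6000
r_1(Δz) = -53.8400 / 119.6000 = -0.450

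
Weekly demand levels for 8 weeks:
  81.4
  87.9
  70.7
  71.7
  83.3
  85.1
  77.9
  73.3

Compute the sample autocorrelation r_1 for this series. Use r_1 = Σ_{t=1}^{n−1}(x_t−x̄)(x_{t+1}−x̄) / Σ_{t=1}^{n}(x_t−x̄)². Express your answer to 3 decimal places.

0.009

Mean x̄ = (81.4 + 87.9 + 70.7 + 71.7 + 83.3 + 85.1 + 77.9 + 73.3)/8 = 78.9125
Deviations from mean: 2.4875, 8.9875, -8.2125, -7.2125, 4.3875, 6.1875, -1.0125, -5.6125
Σ(x_t−x̄)(x_{t+1}−x̄) = (22.3564) + (-73.8098) + (59.2327) + (-31.6448) + (27.1477) + (-6.2648) + (5.6827) = 2.6998
Denominator Σ(x_t−x̄)² = 296.4888
r_1 = 2.6998 / 296.4888 = 0.009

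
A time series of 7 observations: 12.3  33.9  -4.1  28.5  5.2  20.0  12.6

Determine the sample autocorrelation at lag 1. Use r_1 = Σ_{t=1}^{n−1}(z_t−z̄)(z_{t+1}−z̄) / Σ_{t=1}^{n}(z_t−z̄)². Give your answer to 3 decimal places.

Mean z̄ = (12.3 + 33.9 − 4.1 + 28.5 + 5.2 + 20.0 + 12.6)/7 = 15.4857
Deviations from mean: -3.1857, 18.4143, -19.5857, 13.0143, -10.2857, 4.5143, -2.8857
Σ(z_t−z̄)(z_{t+1}−z̄) = (-58.6627) + (-360.6569) + (-254.8941) + (-133.8612) + (-46.4327) + (-13.0269) = -867.5345
Denominator Σ(z_t−z̄)² = 1036.7086
r_1 = -867.5345 / 1036.7086 = -0.837

-0.837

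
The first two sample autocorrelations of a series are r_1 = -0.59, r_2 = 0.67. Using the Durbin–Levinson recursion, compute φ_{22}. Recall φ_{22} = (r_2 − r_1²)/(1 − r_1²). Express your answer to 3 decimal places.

0.494

φ_{22} = (r_2 − r_1²) / (1 − r_1²)
r_1² = (-0.59)² = 0.3481
Numerator = 0.67 − 0.3481 = 0.3219; denominator = 1 − 0.3481 = 0.6519
φ_{22} = 0.3219 / 0.6519 = 0.494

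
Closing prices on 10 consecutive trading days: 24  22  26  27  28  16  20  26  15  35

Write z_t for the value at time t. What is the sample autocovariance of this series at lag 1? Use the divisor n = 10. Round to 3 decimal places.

-11.221

Mean z̄ = (24 + 22 + 26 + 27 + 28 + 16 + 20 + 26 + 15 + 35)/10 = 23.9000
Σ_{t=1}^{9}(z_t−z̄)(z_{t+1}−z̄) = -112.2100
γ_1 = -112.2100 / 10 = -11.221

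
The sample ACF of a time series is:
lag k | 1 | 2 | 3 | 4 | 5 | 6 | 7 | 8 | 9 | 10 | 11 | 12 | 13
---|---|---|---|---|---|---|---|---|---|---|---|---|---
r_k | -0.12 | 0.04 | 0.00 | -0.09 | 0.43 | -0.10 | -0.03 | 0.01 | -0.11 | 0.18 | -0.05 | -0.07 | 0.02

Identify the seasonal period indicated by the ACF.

5

The largest autocorrelation is r_5 = 0.43, with a weaker echo at lag 10 (0.18); the remaining lags stay at or below 0.04.
The dominant spike at lag 5 indicates a seasonal period of 5.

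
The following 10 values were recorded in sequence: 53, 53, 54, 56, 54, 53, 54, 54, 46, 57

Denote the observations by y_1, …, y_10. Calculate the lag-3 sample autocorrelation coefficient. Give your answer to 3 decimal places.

Mean ȳ = (53 + 53 + 54 + 56 + 54 + 53 + 54 + 54 + 46 + 57)/10 = 53.4000
Σ(y_t−ȳ)(y_{t+3}−ȳ) = (-1.0400) + (-0.2400) + (-0.2400) + (1.5600) + (0.3600) + (2.9600) + (2.1600) = 5.5200
Denominator Σ(y_t−ȳ)² = 76.4000
r_3 = 5.5200 / 76.4000 = 0.072

0.072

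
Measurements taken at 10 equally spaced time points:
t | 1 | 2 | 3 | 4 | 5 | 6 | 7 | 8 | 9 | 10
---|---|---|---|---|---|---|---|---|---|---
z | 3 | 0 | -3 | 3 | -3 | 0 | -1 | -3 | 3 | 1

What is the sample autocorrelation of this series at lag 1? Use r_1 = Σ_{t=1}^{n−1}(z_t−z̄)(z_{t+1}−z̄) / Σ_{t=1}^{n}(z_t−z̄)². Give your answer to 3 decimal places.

-0.375

Mean z̄ = (3 + 0 − 3 + 3 − 3 + 0 − 1 − 3 + 3 + 1)/10 = 0.0000
Numerator Σ_{t=1}^{9}(z_t−z̄)(z_{t+1}−z̄) = -21.0000
Denominator Σ(z_t−z̄)² = 56.0000
r_1 = -21.0000 / 56.0000 = -0.375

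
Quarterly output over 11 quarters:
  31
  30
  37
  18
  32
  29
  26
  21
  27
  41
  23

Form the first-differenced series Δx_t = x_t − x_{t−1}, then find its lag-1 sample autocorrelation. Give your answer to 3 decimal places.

-0.512

First differences Δx: -1, 7, -19, 14, -3, -3, -5, 6, 14, -18
Mean of differences = -0.8000
Numerator Σ(Δx_t−Δx̄)(Δx_{t+1}−Δx̄) = -613.8400
Denominator Σ(Δx_t−Δx̄)² = 1199.6000
r_1(Δx) = -613.8400 / 1199.6000 = -0.512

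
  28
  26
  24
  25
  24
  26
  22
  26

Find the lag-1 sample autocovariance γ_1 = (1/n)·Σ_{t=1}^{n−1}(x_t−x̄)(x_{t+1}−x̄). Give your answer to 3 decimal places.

Mean x̄ = (28 + 26 + 24 + 25 + 24 + 26 + 22 + 26)/8 = 25.1250
Deviations: 2.8750, 0.8750, -1.1250, -0.1250, -1.1250, 0.8750, -3.1250, 0.8750
Σ_{t=1}^{7}(x_t−x̄)(x_{t+1}−x̄) = -4.6406
γ_1 = -4.6406 / 8 = -0.580

-0.580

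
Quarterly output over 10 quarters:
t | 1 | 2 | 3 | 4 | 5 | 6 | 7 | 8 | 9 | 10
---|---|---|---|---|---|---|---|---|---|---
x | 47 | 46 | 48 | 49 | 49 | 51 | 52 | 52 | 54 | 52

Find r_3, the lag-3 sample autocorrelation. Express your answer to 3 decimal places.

Mean x̄ = (47 + 46 + 48 + 49 + 49 + 51 + 52 + 52 + 54 + 52)/10 = 50.0000
Σ(x_t−x̄)(x_{t+3}−x̄) = (3.0000) + (4.0000) + (-2.0000) + (-2.0000) + (-2.0000) + (4.0000) + (4.0000) = 9.0000
Denominator Σ(x_t−x̄)² = 60.0000
r_3 = 9.0000 / 60.0000 = 0.150

0.150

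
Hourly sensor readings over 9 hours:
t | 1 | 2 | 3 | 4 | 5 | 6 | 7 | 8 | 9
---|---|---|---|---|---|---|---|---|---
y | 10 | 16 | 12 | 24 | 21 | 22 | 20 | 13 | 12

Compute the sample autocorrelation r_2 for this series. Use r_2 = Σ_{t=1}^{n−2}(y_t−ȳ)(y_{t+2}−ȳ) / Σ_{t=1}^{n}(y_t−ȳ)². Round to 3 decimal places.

0.114

Mean ȳ = (10 + 16 + 12 + 24 + 21 + 22 + 20 + 13 + 12)/9 = 16.6667
Numerator Σ_{t=1}^{7}(y_t−ȳ)(y_{t+2}−ȳ) = 24.4444
Denominator Σ(y_t−ȳ)² = 214.0000
r_2 = 24.4444 / 214.0000 = 0.114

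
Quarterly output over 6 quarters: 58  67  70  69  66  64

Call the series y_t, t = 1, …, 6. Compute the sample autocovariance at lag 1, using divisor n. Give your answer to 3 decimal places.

Mean ȳ = (58 + 67 + 70 + 69 + 66 + 64)/6 = 65.6667
Deviations: -7.6667, 1.3333, 4.3333, 3.3333, 0.3333, -1.6667
Σ_{t=1}^{5}(y_t−ȳ)(y_{t+1}−ȳ) = 10.5556
γ_1 = 10.5556 / 6 = 1.759

1.759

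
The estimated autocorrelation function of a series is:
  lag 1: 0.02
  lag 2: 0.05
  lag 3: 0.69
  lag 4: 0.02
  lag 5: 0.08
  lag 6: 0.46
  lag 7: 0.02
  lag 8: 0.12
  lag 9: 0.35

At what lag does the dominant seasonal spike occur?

The largest autocorrelation is r_3 = 0.69, with weaker echoes at lags 6 (0.46) and 9 (0.35); the remaining lags stay at or below 0.12.
The dominant spike at lag 3 indicates a seasonal period of 3.

3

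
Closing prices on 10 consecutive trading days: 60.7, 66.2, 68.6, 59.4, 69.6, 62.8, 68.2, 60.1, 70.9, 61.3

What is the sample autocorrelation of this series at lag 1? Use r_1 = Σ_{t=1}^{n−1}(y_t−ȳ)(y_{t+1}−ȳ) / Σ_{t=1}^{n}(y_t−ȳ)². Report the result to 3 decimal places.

-0.748

Mean ȳ = (60.7 + 66.2 + 68.6 + 59.4 + 69.6 + 62.8 + 68.2 + 60.1 + 70.9 + 61.3)/10 = 64.7800
Numerator Σ_{t=1}^{9}(y_t−ȳ)(y_{t+1}−ȳ) = -129.1124
Denominator Σ(y_t−ȳ)² = 172.5160
r_1 = -129.1124 / 172.5160 = -0.748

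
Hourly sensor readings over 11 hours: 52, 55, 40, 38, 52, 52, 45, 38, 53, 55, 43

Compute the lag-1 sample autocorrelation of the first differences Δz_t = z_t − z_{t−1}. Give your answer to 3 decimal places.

-0.105

First differences Δz: 3, -15, -2, 14, 0, -7, -7, 15, 2, -12
Mean of differences = -0.9000
Numerator Σ(Δz_t−Δz̄)(Δz_{t+1}−Δz̄) = -93.8100
Denominator Σ(Δz_t−Δz̄)² = 896.9000
r_1(Δz) = -93.8100 / 896.9000 = -0.105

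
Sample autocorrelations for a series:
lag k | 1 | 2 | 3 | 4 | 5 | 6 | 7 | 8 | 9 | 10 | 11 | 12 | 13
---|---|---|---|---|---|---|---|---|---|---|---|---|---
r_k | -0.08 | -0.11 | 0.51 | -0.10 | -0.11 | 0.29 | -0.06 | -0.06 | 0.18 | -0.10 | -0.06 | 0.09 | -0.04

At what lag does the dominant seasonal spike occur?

3

The largest autocorrelation is r_3 = 0.51, with weaker echoes at lags 6 (0.29) and 9 (0.18); the remaining lags stay at or below 0.09.
The dominant spike at lag 3 indicates a seasonal period of 3.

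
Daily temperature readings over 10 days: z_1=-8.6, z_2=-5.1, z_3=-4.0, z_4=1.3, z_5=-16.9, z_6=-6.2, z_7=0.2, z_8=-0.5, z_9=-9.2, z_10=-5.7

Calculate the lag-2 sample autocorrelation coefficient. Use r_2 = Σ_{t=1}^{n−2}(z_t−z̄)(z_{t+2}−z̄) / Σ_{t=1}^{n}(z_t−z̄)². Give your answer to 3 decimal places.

-0.441

Mean z̄ = (-8.6 − 5.1 − 4.0 + 1.3 − 16.9 − 6.2 + 0.2 − 0.5 − 9.2 − 5.7)/10 = -5.4700
Numerator Σ_{t=1}^{8}(z_t−z̄)(z_{t+2}−z̄) = -114.5688
Denominator Σ(z_t−z̄)² = 259.9210
r_2 = -114.5688 / 259.9210 = -0.441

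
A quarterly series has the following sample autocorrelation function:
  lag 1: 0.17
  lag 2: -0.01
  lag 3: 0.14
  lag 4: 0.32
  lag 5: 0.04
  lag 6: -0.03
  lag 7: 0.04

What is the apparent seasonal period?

4

The largest autocorrelation is r_4 = 0.32; the remaining lags stay at or below 0.17.
The dominant spike at lag 4 indicates a seasonal period of 4.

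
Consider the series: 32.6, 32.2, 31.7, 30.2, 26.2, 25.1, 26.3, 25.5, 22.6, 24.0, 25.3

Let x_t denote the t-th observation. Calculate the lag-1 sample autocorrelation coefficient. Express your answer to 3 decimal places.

0.743

Mean x̄ = (32.6 + 32.2 + 31.7 + 30.2 + 26.2 + 25.1 + 26.3 + 25.5 + 22.6 + 24.0 + 25.3)/11 = 27.4273
Numerator Σ_{t=1}^{10}(x_t−x̄)(x_{t+1}−x̄) = 94.3156
Denominator Σ(x_t−x̄)² = 126.9618
r_1 = 94.3156 / 126.9618 = 0.743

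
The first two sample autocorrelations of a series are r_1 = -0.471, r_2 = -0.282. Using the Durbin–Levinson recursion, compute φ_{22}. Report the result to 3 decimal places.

φ_{22} = (r_2 − r_1²) / (1 − r_1²)
r_1² = (-0.471)² = 0.221841
Numerator = -0.282 − 0.2218 = -0.5038; denominator = 1 − 0.2218 = 0.7782
φ_{22} = -0.5038 / 0.7782 = -0.647

-0.647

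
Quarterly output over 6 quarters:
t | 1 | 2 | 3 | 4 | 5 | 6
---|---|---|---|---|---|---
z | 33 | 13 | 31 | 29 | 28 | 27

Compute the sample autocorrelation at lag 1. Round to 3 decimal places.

Mean z̄ = (33 + 13 + 31 + 29 + 28 + 27)/6 = 26.8333
Deviations from mean: 6.1667, -13.8333, 4.1667, 2.1667, 1.1667, 0.1667
Σ(z_t−z̄)(z_{t+1}−z̄) = (-85.3056) + (-57.6389) + (9.0278) + (2.5278) + (0.1944) = -131.1944
Denominator Σ(z_t−z̄)² = 252.8333
r_1 = -131.1944 / 252.8333 = -0.519

-0.519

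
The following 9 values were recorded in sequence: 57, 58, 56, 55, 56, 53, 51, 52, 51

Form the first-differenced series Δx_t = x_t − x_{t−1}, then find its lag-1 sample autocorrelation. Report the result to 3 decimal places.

-0.346

First differences Δx: 1, -2, -1, 1, -3, -2, 1, -1
Mean of differences = -0.7500
Numerator Σ(Δx_t−Δx̄)(Δx_{t+1}−Δx̄) = -6.0625
Denominator Σ(Δx_t−Δx̄)² = 17.5000
r_1(Δx) = -6.0625 / 17.5000 = -0.346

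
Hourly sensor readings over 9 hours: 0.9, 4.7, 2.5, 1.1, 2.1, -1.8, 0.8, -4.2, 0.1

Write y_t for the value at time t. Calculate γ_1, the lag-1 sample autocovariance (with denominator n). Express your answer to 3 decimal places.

Mean ȳ = (0.9 + 4.7 + 2.5 + 1.1 + 2.1 − 1.8 + 0.8 − 4.2 + 0.1)/9 = 0.6889
Σ_{t=1}^{8}(y_t−ȳ)(y_{t+1}−ȳ) = 7.9832
γ_1 = 7.9832 / 9 = 0.887

0.887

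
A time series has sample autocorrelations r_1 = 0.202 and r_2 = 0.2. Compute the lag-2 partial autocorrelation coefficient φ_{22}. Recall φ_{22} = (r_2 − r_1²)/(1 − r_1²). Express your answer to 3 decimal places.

φ_{22} = (r_2 − r_1²) / (1 − r_1²)
r_1² = (0.202)² = 0.040804
Numerator = 0.2 − 0.0408 = 0.1592; denominator = 1 − 0.0408 = 0.9592
φ_{22} = 0.1592 / 0.9592 = 0.166

0.166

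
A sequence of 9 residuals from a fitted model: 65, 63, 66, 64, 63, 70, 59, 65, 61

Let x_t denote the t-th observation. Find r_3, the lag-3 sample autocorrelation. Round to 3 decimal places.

Mean x̄ = (65 + 63 + 66 + 64 + 63 + 70 + 59 + 65 + 61)/9 = 64.0000
Σ(x_t−x̄)(x_{t+3}−x̄) = (0.0000) + (1.0000) + (12.0000) + (0.0000) + (-1.0000) + (-18.0000) = -6.0000
Denominator Σ(x_t−x̄)² = 78.0000
r_3 = -6.0000 / 78.0000 = -0.077

-0.077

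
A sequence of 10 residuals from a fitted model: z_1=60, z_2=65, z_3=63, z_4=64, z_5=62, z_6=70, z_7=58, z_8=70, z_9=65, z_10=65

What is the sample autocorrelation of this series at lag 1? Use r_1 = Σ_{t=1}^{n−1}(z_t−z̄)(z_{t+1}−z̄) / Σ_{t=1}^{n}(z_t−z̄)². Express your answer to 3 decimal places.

Mean z̄ = (60 + 65 + 63 + 64 + 62 + 70 + 58 + 70 + 65 + 65)/10 = 64.2000
Numerator Σ_{t=1}^{9}(z_t−z̄)(z_{t+1}−z̄) = -83.0400
Denominator Σ(z_t−z̄)² = 131.6000
r_1 = -83.0400 / 131.6000 = -0.631

-0.631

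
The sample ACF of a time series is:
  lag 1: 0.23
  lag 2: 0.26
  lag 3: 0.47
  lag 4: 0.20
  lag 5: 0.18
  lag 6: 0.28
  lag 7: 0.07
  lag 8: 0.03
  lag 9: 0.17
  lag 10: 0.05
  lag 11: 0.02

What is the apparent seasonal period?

The largest autocorrelation is r_3 = 0.47, with a weaker echo at lag 6 (0.28); the remaining lags stay at or below 0.26.
The dominant spike at lag 3 indicates a seasonal period of 3.

3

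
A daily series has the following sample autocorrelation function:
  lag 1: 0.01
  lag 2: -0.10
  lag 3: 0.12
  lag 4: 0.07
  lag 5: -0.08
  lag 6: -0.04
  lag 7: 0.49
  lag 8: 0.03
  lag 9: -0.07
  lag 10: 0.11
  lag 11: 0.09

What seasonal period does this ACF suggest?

The largest autocorrelation is r_7 = 0.49; the remaining lags stay at or below 0.12.
The dominant spike at lag 7 indicates a seasonal period of 7.

7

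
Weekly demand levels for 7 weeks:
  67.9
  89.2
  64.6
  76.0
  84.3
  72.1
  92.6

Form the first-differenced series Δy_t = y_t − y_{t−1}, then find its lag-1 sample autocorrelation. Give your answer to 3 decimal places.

First differences Δy: 21.3, -24.6, 11.4, 8.3, -12.2, 20.5
Mean of differences = 4.1167
Numerator Σ(Δy_t−Δȳ)(Δy_{t+1}−Δȳ) = -1007.7119
Denominator Σ(Δy_t−Δȳ)² = 1725.1083
r_1(Δy) = -1007.7119 / 1725.1083 = -0.584

-0.584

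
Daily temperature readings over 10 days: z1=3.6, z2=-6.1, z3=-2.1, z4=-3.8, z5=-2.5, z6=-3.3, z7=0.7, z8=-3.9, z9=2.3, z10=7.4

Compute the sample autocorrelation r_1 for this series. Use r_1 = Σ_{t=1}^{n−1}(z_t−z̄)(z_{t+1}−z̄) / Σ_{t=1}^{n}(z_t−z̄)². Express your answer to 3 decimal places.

Mean z̄ = (3.6 − 6.1 − 2.1 − 3.8 − 2.5 − 3.3 + 0.7 − 3.9 + 2.3 + 7.4)/10 = -0.7700
Numerator Σ_{t=1}^{9}(z_t−z̄)(z_{t+1}−z̄) = 4.5981
Denominator Σ(z_t−z̄)² = 155.9810
r_1 = 4.5981 / 155.9810 = 0.029

0.029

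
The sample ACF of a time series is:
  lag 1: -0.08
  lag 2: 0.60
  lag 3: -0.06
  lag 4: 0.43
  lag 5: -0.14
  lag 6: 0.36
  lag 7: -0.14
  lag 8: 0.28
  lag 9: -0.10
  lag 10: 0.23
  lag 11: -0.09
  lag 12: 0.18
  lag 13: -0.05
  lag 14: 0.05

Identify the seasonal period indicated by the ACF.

The largest autocorrelation is r_2 = 0.60, with weaker echoes at lags 4 (0.43), 6 (0.36), 8 (0.28), 10 (0.23) and 12 (0.18); the remaining lags stay at or below 0.05.
The dominant spike at lag 2 indicates a seasonal period of 2.

2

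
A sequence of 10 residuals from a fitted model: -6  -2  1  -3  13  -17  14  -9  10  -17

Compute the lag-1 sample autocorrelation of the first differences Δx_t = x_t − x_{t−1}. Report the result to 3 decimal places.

-0.830

First differences Δx: 4, 3, -4, 16, -30, 31, -23, 19, -27
Mean of differences = -1.2222
Numerator Σ(Δx_t−Δx̄)(Δx_{t+1}−Δx̄) = -3123.8272
Denominator Σ(Δx_t−Δx̄)² = 3763.5556
r_1(Δx) = -3123.8272 / 3763.5556 = -0.830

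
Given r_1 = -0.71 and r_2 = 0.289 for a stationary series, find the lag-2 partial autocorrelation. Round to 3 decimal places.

φ_{22} = (r_2 − r_1²) / (1 − r_1²)
r_1² = (-0.71)² = 0.5041
Numerator = 0.289 − 0.5041 = -0.2151; denominator = 1 − 0.5041 = 0.4959
φ_{22} = -0.2151 / 0.4959 = -0.434

-0.434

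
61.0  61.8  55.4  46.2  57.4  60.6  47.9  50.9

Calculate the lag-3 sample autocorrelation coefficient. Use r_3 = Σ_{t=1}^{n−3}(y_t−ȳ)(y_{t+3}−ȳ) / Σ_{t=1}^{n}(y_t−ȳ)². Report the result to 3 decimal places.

Mean ȳ = (61.0 + 61.8 + 55.4 + 46.2 + 57.4 + 60.6 + 47.9 + 50.9)/8 = 55.1500
Deviations from mean: 5.8500, 6.6500, 0.2500, -8.9500, 2.2500, 5.4500, -7.2500, -4.2500
Numerator Σ_{t=1}^{5}(y_t−ȳ)(y_{t+3}−ȳ) = 19.2925
Denominator Σ(y_t−ȳ)² = 264.0000
r_3 = 19.2925 / 264.0000 = 0.073

0.073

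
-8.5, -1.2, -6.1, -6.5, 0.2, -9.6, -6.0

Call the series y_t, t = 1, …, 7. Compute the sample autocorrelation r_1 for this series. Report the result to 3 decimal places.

-0.542

Mean ȳ = (-8.5 − 1.2 − 6.1 − 6.5 + 0.2 − 9.6 − 6.0)/7 = -5.3857
Deviations from mean: -3.1143, 4.1857, -0.7143, -1.1143, 5.5857, -4.2143, -0.6143
Numerator Σ_{t=1}^{6}(y_t−ȳ)(y_{t+1}−ȳ) = -42.4045
Denominator Σ(y_t−ȳ)² = 78.3086
r_1 = -42.4045 / 78.3086 = -0.542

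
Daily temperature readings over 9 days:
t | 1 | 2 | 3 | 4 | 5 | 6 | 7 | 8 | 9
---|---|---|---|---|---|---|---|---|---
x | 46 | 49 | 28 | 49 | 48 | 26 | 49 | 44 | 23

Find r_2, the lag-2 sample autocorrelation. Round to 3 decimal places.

Mean x̄ = (46 + 49 + 28 + 49 + 48 + 26 + 49 + 44 + 23)/9 = 40.2222
Numerator Σ_{t=1}^{7}(x_t−x̄)(x_{t+2}−x̄) = -350.0988
Denominator Σ(x_t−x̄)² = 987.5556
r_2 = -350.0988 / 987.5556 = -0.355

-0.355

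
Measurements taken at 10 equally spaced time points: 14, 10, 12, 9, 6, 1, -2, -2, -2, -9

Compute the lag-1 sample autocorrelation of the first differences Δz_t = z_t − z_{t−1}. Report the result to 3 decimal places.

First differences Δz: -4, 2, -3, -3, -5, -3, 0, 0, -7
Mean of differences = -2.5556
Numerator Σ(Δz_t−Δz̄)(Δz_{t+1}−Δz̄) = -12.1975
Denominator Σ(Δz_t−Δz̄)² = 62.2222
r_1(Δz) = -12.1975 / 62.2222 = -0.196

-0.196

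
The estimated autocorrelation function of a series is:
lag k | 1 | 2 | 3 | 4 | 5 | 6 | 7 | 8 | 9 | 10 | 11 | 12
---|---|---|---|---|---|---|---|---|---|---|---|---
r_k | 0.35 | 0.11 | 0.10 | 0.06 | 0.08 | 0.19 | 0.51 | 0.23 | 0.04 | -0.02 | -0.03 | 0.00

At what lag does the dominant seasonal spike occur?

The largest autocorrelation is r_7 = 0.51; the remaining lags stay at or below 0.35. The elevated value at lag 1 (0.35), dropping to 0.11 at lag 2, reflects decaying short-term dependence rather than seasonality.
The dominant spike at lag 7 indicates a seasonal period of 7.

7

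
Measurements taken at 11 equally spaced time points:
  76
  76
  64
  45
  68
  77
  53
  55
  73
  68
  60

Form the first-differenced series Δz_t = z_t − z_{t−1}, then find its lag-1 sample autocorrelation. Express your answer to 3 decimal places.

-0.142

First differences Δz: 0, -12, -19, 23, 9, -24, 2, 18, -5, -8
Mean of differences = -1.6000
Numerator Σ(Δz_t−Δz̄)(Δz_{t+1}−Δz̄) = -295.3600
Denominator Σ(Δz_t−Δz̄)² = 2082.4000
r_1(Δz) = -295.3600 / 2082.4000 = -0.142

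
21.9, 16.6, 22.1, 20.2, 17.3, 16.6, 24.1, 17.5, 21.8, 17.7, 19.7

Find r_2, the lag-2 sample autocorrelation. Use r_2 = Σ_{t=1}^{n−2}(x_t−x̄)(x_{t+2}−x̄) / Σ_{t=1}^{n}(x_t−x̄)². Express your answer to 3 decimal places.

Mean x̄ = (21.9 + 16.6 + 22.1 + 20.2 + 17.3 + 16.6 + 24.1 + 17.5 + 21.8 + 17.7 + 19.7)/11 = 19.5909
Numerator Σ_{t=1}^{9}(x_t−x̄)(x_{t+2}−x̄) = 6.4817
Denominator Σ(x_t−x̄)² = 68.3091
r_2 = 6.4817 / 68.3091 = 0.095

0.095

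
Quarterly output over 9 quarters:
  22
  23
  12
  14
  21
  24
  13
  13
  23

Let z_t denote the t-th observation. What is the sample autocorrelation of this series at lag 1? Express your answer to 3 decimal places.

Mean z̄ = (22 + 23 + 12 + 14 + 21 + 24 + 13 + 13 + 23)/9 = 18.3333
Numerator Σ_{t=1}^{8}(z_t−z̄)(z_{t+1}−z̄) = -8.1111
Denominator Σ(z_t−z̄)² = 212.0000
r_1 = -8.1111 / 212.0000 = -0.038

-0.038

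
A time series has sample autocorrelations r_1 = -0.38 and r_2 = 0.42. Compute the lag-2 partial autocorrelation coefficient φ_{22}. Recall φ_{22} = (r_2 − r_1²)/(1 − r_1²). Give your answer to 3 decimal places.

φ_{22} = (r_2 − r_1²) / (1 − r_1²)
r_1² = (-0.38)² = 0.1444
Numerator = 0.42 − 0.1444 = 0.2756; denominator = 1 − 0.1444 = 0.8556
φ_{22} = 0.2756 / 0.8556 = 0.322

0.322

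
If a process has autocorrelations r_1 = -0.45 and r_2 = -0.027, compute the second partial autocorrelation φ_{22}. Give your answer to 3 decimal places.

φ_{22} = (r_2 − r_1²) / (1 − r_1²)
r_1² = (-0.45)² = 0.2025
Numerator = -0.027 − 0.2025 = -0.2295; denominator = 1 − 0.2025 = 0.7975
φ_{22} = -0.2295 / 0.7975 = -0.288

-0.288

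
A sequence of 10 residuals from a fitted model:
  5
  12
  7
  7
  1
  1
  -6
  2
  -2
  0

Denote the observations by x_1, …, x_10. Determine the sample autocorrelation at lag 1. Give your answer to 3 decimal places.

Mean x̄ = (5 + 12 + 7 + 7 + 1 + 1 − 6 + 2 − 2 + 0)/10 = 2.7000
Numerator Σ_{t=1}^{9}(x_t−x̄)(x_{t+1}−x̄) = 112.3100
Denominator Σ(x_t−x̄)² = 240.1000
r_1 = 112.3100 / 240.1000 = 0.468

0.468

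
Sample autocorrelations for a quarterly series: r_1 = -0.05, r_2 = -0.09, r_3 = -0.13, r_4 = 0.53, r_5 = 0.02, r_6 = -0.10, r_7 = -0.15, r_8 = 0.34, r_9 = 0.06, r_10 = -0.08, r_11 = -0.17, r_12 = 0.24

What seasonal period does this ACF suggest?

4

The largest autocorrelation is r_4 = 0.53, with weaker echoes at lags 8 (0.34) and 12 (0.24); the remaining lags stay at or below 0.06.
The dominant spike at lag 4 indicates a seasonal period of 4.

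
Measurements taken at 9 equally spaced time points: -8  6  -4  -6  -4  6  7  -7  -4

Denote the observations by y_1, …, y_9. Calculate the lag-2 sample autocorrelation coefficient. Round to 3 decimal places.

-0.433

Mean ȳ = (-8 + 6 − 4 − 6 − 4 + 6 + 7 − 7 − 4)/9 = -1.5556
Σ(y_t−ȳ)(y_{t+2}−ȳ) = (15.7531) + (-33.5802) + (5.9753) + (-33.5802) + (-20.9136) + (-41.1358) + (-20.9136) = -128.3951
Denominator Σ(y_t−ȳ)² = 296.2222
r_2 = -128.3951 / 296.2222 = -0.433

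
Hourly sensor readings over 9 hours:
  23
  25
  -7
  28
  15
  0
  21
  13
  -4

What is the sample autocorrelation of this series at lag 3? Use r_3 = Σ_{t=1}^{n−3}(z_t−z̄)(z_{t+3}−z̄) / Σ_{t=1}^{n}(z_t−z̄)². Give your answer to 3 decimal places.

Mean z̄ = (23 + 25 − 7 + 28 + 15 + 0 + 21 + 13 − 4)/9 = 12.6667
Numerator Σ_{t=1}^{6}(z_t−z̄)(z_{t+3}−z̄) = 776.0000
Denominator Σ(z_t−z̄)² = 1394.0000
r_3 = 776.0000 / 1394.0000 = 0.557

0.557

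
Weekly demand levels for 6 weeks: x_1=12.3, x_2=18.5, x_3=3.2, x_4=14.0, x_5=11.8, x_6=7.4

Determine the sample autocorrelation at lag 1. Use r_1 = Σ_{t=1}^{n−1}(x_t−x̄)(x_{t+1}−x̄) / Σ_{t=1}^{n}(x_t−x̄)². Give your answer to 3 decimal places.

-0.520

Mean x̄ = (12.3 + 18.5 + 3.2 + 14.0 + 11.8 + 7.4)/6 = 11.2000
Deviations from mean: 1.1000, 7.3000, -8.0000, 2.8000, 0.6000, -3.8000
Σ(x_t−x̄)(x_{t+1}−x̄) = (8.0300) + (-58.4000) + (-22.4000) + (1.6800) + (-2.2800) = -73.3700
Denominator Σ(x_t−x̄)² = 141.1400
r_1 = -73.3700 / 141.1400 = -0.520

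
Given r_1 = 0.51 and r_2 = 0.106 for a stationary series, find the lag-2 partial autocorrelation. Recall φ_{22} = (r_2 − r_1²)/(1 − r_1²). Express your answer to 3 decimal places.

-0.208

φ_{22} = (r_2 − r_1²) / (1 − r_1²)
r_1² = (0.51)² = 0.2601
Numerator = 0.106 − 0.2601 = -0.1541; denominator = 1 − 0.2601 = 0.7399
φ_{22} = -0.1541 / 0.7399 = -0.208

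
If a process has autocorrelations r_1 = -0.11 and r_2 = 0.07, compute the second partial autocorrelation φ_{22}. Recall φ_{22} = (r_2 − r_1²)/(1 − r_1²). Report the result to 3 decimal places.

φ_{22} = (r_2 − r_1²) / (1 − r_1²)
r_1² = (-0.11)² = 0.0121
Numerator = 0.07 − 0.0121 = 0.0579; denominator = 1 − 0.0121 = 0.9879
φ_{22} = 0.0579 / 0.9879 = 0.059

0.059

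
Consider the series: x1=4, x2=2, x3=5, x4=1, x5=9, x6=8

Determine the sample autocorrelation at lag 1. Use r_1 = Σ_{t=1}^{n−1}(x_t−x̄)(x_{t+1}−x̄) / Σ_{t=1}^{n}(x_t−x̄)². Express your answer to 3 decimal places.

Mean x̄ = (4 + 2 + 5 + 1 + 9 + 8)/6 = 4.8333
Deviations from mean: -0.8333, -2.8333, 0.1667, -3.8333, 4.1667, 3.1667
Σ(x_t−x̄)(x_{t+1}−x̄) = (2.3611) + (-0.4722) + (-0.6389) + (-15.9722) + (13.1944) = -1.5278
Denominator Σ(x_t−x̄)² = 50.8333
r_1 = -1.5278 / 50.8333 = -0.030

-0.030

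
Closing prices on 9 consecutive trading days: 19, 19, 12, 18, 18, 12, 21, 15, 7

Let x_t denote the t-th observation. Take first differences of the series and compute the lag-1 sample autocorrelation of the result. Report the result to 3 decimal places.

First differences Δx: 0, -7, 6, 0, -6, 9, -6, -8
Mean of differences = -1.5000
Numerator Σ(Δx_t−Δx̄)(Δx_{t+1}−Δx̄) = -110.2500
Denominator Σ(Δx_t−Δx̄)² = 284.0000
r_1(Δx) = -110.2500 / 284.0000 = -0.388

-0.388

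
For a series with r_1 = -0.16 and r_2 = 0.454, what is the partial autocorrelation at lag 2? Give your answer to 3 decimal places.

0.440

φ_{22} = (r_2 − r_1²) / (1 − r_1²)
r_1² = (-0.16)² = 0.0256
Numerator = 0.454 − 0.0256 = 0.4284; denominator = 1 − 0.0256 = 0.9744
φ_{22} = 0.4284 / 0.9744 = 0.440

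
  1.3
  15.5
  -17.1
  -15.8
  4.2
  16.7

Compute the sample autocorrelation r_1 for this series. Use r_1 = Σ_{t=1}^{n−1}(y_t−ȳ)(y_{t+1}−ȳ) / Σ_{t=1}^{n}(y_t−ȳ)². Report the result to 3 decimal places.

Mean ȳ = (1.3 + 15.5 − 17.1 − 15.8 + 4.2 + 16.7)/6 = 0.8000
Deviations from mean: 0.5000, 14.7000, -17.9000, -16.6000, 3.4000, 15.9000
Σ(y_t−ȳ)(y_{t+1}−ȳ) = (7.3500) + (-263.1300) + (297.1400) + (-56.4400) + (54.0600) = 38.9800
Denominator Σ(y_t−ȳ)² = 1076.6800
r_1 = 38.9800 / 1076.6800 = 0.036

0.036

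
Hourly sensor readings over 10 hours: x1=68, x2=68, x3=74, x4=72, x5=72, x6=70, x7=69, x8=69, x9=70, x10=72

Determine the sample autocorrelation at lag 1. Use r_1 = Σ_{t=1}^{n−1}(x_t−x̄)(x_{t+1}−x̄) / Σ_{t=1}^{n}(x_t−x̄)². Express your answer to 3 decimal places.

0.199

Mean x̄ = (68 + 68 + 74 + 72 + 72 + 70 + 69 + 69 + 70 + 72)/10 = 70.4000
Numerator Σ_{t=1}^{9}(x_t−x̄)(x_{t+1}−x̄) = 7.2400
Denominator Σ(x_t−x̄)² = 36.4000
r_1 = 7.2400 / 36.4000 = 0.199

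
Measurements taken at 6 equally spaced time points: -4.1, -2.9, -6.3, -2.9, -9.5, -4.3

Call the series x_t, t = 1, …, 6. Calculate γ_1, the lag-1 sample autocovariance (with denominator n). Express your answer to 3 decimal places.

-2.695

Mean x̄ = (-4.1 − 2.9 − 6.3 − 2.9 − 9.5 − 4.3)/6 = -5.0000
Deviations: 0.9000, 2.1000, -1.3000, 2.1000, -4.5000, 0.7000
Σ_{t=1}^{5}(x_t−x̄)(x_{t+1}−x̄) = -16.1700
γ_1 = -16.1700 / 6 = -2.695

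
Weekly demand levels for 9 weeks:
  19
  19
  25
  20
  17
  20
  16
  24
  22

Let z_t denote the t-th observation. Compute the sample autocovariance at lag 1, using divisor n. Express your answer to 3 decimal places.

Mean z̄ = (19 + 19 + 25 + 20 + 17 + 20 + 16 + 24 + 22)/9 = 20.2222
Σ_{t=1}^{8}(z_t−z̄)(z_{t+1}−z̄) = -12.2716
γ_1 = -12.2716 / 9 = -1.364

-1.364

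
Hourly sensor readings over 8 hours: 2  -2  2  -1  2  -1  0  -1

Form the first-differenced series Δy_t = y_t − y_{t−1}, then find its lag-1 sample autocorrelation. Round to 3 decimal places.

-0.826

First differences Δy: -4, 4, -3, 3, -3, 1, -1
Mean of differences = -0.4286
Numerator Σ(Δy_t−Δȳ)(Δy_{t+1}−Δȳ) = -49.3265
Denominator Σ(Δy_t−Δȳ)² = 59.7143
r_1(Δy) = -49.3265 / 59.7143 = -0.826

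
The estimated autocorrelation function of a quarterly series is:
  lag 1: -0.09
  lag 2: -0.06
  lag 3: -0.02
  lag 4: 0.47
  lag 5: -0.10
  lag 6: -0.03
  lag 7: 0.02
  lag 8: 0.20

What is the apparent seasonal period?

The largest autocorrelation is r_4 = 0.47, with a weaker echo at lag 8 (0.20); the remaining lags stay at or below 0.02.
The dominant spike at lag 4 indicates a seasonal period of 4.

4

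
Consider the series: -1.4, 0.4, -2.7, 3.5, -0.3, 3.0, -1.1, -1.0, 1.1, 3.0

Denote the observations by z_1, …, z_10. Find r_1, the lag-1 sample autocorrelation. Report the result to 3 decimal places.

Mean z̄ = (-1.4 + 0.4 − 2.7 + 3.5 − 0.3 + 3.0 − 1.1 − 1.0 + 1.1 + 3.0)/10 = 0.4500
Numerator Σ_{t=1}^{9}(z_t−z̄)(z_{t+1}−z̄) = -14.5475
Denominator Σ(z_t−z̄)² = 41.1450
r_1 = -14.5475 / 41.1450 = -0.354

-0.354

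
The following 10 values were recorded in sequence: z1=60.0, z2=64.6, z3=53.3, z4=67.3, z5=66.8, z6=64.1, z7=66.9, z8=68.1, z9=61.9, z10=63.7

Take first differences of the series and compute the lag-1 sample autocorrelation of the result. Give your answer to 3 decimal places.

First differences Δz: 4.6, -11.3, 14.0, -0.5, -2.7, 2.8, 1.2, -6.2, 1.8
Mean of differences = 0.4111
Numerator Σ(Δz_t−Δz̄)(Δz_{t+1}−Δz̄) = -237.6890
Denominator Σ(Δz_t−Δz̄)² = 401.8289
r_1(Δz) = -237.6890 / 401.8289 = -0.592

-0.592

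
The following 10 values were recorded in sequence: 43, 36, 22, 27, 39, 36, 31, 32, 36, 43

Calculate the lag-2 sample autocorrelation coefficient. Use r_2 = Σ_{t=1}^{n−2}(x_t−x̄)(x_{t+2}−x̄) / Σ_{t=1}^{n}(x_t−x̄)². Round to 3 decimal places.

-0.574

Mean x̄ = (43 + 36 + 22 + 27 + 39 + 36 + 31 + 32 + 36 + 43)/10 = 34.5000
Numerator Σ_{t=1}^{8}(x_t−x̄)(x_{t+2}−x̄) = -231.0000
Denominator Σ(x_t−x̄)² = 402.5000
r_2 = -231.0000 / 402.5000 = -0.574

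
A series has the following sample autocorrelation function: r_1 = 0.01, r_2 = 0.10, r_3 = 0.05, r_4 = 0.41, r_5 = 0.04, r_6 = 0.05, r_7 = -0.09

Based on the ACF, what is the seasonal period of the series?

4

The largest autocorrelation is r_4 = 0.41; the remaining lags stay at or below 0.10.
The dominant spike at lag 4 indicates a seasonal period of 4.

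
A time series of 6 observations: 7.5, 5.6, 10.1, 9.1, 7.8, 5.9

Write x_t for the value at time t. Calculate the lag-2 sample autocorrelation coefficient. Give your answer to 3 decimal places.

Mean x̄ = (7.5 + 5.6 + 10.1 + 9.1 + 7.8 + 5.9)/6 = 7.6667
Deviations from mean: -0.1667, -2.0667, 2.4333, 1.4333, 0.1333, -1.7667
Σ(x_t−x̄)(x_{t+2}−x̄) = (-0.4056) + (-2.9622) + (0.3244) + (-2.5322) = -5.5756
Denominator Σ(x_t−x̄)² = 15.4133
r_2 = -5.5756 / 15.4133 = -0.362

-0.362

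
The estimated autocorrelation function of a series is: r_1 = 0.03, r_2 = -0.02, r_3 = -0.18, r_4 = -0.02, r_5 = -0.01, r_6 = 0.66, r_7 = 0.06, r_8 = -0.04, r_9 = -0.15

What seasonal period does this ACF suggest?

The largest autocorrelation is r_6 = 0.66; the remaining lags stay at or below 0.06.
The dominant spike at lag 6 indicates a seasonal period of 6.

6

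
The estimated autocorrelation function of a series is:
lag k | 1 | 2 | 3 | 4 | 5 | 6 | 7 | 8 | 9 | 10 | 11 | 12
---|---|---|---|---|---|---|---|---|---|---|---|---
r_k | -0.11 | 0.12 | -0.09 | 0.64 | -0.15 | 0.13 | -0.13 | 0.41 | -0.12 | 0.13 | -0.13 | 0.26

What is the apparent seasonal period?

The largest autocorrelation is r_4 = 0.64, with weaker echoes at lags 8 (0.41) and 12 (0.26); the remaining lags stay at or below 0.13.
The dominant spike at lag 4 indicates a seasonal period of 4.

4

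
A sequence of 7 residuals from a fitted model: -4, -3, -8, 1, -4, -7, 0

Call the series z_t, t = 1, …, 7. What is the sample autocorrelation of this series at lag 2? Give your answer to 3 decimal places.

Mean z̄ = (-4 − 3 − 8 + 1 − 4 − 7 + 0)/7 = -3.5714
Deviations from mean: -0.4286, 0.5714, -4.4286, 4.5714, -0.4286, -3.4286, 3.5714
Numerator Σ_{t=1}^{5}(z_t−z̄)(z_{t+2}−z̄) = -10.7959
Denominator Σ(z_t−z̄)² = 65.7143
r_2 = -10.7959 / 65.7143 = -0.164

-0.164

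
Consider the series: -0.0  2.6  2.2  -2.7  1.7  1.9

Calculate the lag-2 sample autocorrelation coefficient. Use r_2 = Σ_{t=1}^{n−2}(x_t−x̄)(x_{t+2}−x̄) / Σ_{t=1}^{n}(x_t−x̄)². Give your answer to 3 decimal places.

Mean x̄ = (-0.0 + 2.6 + 2.2 − 2.7 + 1.7 + 1.9)/6 = 0.9500
Deviations from mean: -0.9500, 1.6500, 1.2500, -3.6500, 0.7500, 0.9500
Σ(x_t−x̄)(x_{t+2}−x̄) = (-1.1875) + (-6.0225) + (0.9375) + (-3.4675) = -9.7400
Denominator Σ(x_t−x̄)² = 19.9750
r_2 = -9.7400 / 19.9750 = -0.488

-0.488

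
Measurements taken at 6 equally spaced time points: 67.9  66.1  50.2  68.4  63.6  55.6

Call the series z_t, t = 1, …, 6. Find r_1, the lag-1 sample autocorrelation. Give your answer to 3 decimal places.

-0.362

Mean z̄ = (67.9 + 66.1 + 50.2 + 68.4 + 63.6 + 55.6)/6 = 61.9667
Deviations from mean: 5.9333, 4.1333, -11.7667, 6.4333, 1.6333, -6.3667
Numerator Σ_{t=1}^{5}(z_t−z̄)(z_{t+1}−z̄) = -99.7011
Denominator Σ(z_t−z̄)² = 275.3333
r_1 = -99.7011 / 275.3333 = -0.362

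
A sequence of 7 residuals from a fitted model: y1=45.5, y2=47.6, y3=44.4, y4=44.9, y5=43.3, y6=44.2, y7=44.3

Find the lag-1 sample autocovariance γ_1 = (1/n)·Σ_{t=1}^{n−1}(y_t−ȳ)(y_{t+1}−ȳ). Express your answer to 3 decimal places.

Mean ȳ = (45.5 + 47.6 + 44.4 + 44.9 + 43.3 + 44.2 + 44.3)/7 = 44.8857
Σ_{t=1}^{6}(y_t−ȳ)(y_{t+1}−ȳ) = 1.8084
γ_1 = 1.8084 / 7 = 0.258

0.258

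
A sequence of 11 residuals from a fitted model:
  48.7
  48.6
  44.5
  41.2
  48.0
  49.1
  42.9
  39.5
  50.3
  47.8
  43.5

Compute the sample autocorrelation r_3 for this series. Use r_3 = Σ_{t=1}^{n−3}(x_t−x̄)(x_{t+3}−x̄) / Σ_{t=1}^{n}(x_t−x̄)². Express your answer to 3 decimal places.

0.089

Mean x̄ = (48.7 + 48.6 + 44.5 + 41.2 + 48.0 + 49.1 + 42.9 + 39.5 + 50.3 + 47.8 + 43.5)/11 = 45.8273
Numerator Σ_{t=1}^{8}(x_t−x̄)(x_{t+3}−x̄) = 11.7741
Denominator Σ(x_t−x̄)² = 132.4618
r_3 = 11.7741 / 132.4618 = 0.089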